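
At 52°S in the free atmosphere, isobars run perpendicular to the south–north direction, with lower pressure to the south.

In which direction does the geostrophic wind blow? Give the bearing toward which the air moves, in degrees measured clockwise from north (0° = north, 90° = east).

The pressure-gradient force points toward the south (bearing 180°).
Geostrophic balance: in the Southern Hemisphere the Coriolis force deflects motion to the left, so the geostrophic wind blows 90° to the left of the pressure-gradient force (low pressure on the right).
Rotating 180° by 90° counterclockwise gives 090° — the wind blows toward the east.

090°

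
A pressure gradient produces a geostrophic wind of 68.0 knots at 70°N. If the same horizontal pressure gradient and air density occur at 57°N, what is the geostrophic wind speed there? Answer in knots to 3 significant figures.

With the same pressure gradient and density, V_g ∝ 1/f ∝ 1/sin φ.
V₂ = V₁ · sin φ₁ / sin φ₂ = 68.0 × sin 70° / sin 57°
V₂ = 68.0 × 0.9397/0.8387 = 76.2 knots

76.2 knots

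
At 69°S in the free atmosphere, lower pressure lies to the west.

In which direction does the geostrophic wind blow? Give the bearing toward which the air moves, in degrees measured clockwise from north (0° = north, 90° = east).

The pressure-gradient force points toward the west (bearing 270°).
Geostrophic balance: in the Southern Hemisphere the Coriolis force deflects motion to the left, so the geostrophic wind blows 90° to the left of the pressure-gradient force (low pressure on the right).
Rotating 270° by 90° counterclockwise gives 180° — the wind blows toward the south.

180°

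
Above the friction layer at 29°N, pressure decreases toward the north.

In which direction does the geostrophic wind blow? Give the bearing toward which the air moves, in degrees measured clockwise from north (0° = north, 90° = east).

The pressure-gradient force points toward the north (bearing 000°).
Geostrophic balance: in the Northern Hemisphere the Coriolis force deflects motion to the right, so the geostrophic wind blows 90° to the right of the pressure-gradient force (low pressure on the left).
Rotating 000° by 90° clockwise gives 090° — the wind blows toward the east.

090°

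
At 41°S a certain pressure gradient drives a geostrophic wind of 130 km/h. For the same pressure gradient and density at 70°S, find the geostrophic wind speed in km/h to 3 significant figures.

90.8 km/h

With the same pressure gradient and density, V_g ∝ 1/f ∝ 1/sin φ.
V₂ = V₁ · sin φ₁ / sin φ₂ = 130 × sin 41° / sin 70°
V₂ = 130 × 0.6561/0.9397 = 90.8 km/h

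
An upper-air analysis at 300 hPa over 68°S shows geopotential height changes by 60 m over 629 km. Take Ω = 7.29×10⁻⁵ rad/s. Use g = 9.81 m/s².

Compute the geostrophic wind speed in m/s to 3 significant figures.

6.92 m/s

Coriolis parameter at 68°S:
f = 2Ω sin φ = 2 × 7.29×10⁻⁵ × sin 68° = 1.35×10⁻⁴ s⁻¹
Height gradient: |∂Z/∂n| = 60 m / 629000 m = 9.54×10⁻⁵
On a pressure surface, geostrophic balance gives V_g = (g/f)|∂Z/∂n|:
V_g = 9.81 × 9.54×10⁻⁵ / 1.35×10⁻⁴ = 6.92 m/s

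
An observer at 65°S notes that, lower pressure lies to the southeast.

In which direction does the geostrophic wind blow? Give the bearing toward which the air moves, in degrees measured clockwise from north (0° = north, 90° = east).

045°

The pressure-gradient force points toward the southeast (bearing 135°).
Geostrophic balance: in the Southern Hemisphere the Coriolis force deflects motion to the left, so the geostrophic wind blows 90° to the left of the pressure-gradient force (low pressure on the right).
Rotating 135° by 90° counterclockwise gives 045° — the wind blows toward the northeast.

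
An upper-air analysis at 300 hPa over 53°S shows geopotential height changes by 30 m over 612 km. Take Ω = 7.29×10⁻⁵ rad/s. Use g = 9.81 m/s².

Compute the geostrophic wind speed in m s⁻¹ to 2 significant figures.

Coriolis parameter at 53°S:
f = 2Ω sin φ = 2 × 7.29×10⁻⁵ × sin 53° = 1.16×10⁻⁴ s⁻¹
Height gradient: |∂Z/∂n| = 30 m / 612000 m = 4.90×10⁻⁵
On a pressure surface, geostrophic balance gives V_g = (g/f)|∂Z/∂n|:
V_g = 9.81 × 4.90×10⁻⁵ / 1.16×10⁻⁴ = 4.13 m/s

4.1 m s⁻¹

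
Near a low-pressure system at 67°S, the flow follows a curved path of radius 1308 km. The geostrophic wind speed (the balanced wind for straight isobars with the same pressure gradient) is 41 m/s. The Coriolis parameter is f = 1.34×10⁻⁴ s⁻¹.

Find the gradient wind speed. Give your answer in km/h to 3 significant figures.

123 km/h

Around a low, centrifugal force acts outward with Coriolis, so pressure-gradient force balances both:
(1/ρ)|∂P/∂n| = fV + V²/R  →  V² + fR·V − fR·V_g = 0
With fR = 1.34×10⁻⁴ × 1308×10³ m = 175 m/s:
V = [−fR + √((fR)² + 4 fR V_g)]/2 = [−175 + √(175² + 4×175×41)]/2 = 34.3 m/s
Subgeostrophic (V < V_g = 41 m/s), as expected around a low.
Converting: 34.3 m/s × 3.6 = 123 km/h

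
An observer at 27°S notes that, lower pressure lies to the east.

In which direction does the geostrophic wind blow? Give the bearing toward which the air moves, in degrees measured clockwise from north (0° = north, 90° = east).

The pressure-gradient force points toward the east (bearing 090°).
Geostrophic balance: in the Southern Hemisphere the Coriolis force deflects motion to the left, so the geostrophic wind blows 90° to the left of the pressure-gradient force (low pressure on the right).
Rotating 090° by 90° counterclockwise gives 000° — the wind blows toward the north.

000°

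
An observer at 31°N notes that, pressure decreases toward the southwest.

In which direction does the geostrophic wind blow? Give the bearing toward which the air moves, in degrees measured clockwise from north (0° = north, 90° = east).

The pressure-gradient force points toward the southwest (bearing 225°).
Geostrophic balance: in the Northern Hemisphere the Coriolis force deflects motion to the right, so the geostrophic wind blows 90° to the right of the pressure-gradient force (low pressure on the left).
Rotating 225° by 90° clockwise gives 315° — the wind blows toward the northwest.

315°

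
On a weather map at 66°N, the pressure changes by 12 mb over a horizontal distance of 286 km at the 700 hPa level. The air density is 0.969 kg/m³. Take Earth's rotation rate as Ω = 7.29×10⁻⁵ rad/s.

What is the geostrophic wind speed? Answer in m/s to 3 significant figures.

Coriolis parameter at 66°N:
f = 2Ω sin φ = 2 × 7.29×10⁻⁵ × sin 66° = 1.33×10⁻⁴ s⁻¹
Pressure gradient: |∂P/∂n| = 1200 Pa / 286000 m = 4.20×10⁻³ Pa/m
Geostrophic balance (pressure-gradient force = Coriolis force):
V_g = (1/(fρ)) |∂P/∂n| = 4.20×10⁻³ / (1.33×10⁻⁴ × 0.969) = 32.5 m/s

32.5 m/s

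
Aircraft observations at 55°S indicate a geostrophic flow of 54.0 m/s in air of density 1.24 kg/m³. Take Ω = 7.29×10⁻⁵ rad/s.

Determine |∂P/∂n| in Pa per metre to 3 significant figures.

8.00×10⁻³ Pa/m

Coriolis parameter at 55°S:
f = 2Ω sin φ = 2 × 7.29×10⁻⁵ × sin 55° = 1.19×10⁻⁴ s⁻¹
Geostrophic balance rearranged: |∂P/∂n| = f ρ V_g
|∂P/∂n| = 1.19×10⁻⁴ × 1.24 × 54.0 = 8.00×10⁻³ Pa/m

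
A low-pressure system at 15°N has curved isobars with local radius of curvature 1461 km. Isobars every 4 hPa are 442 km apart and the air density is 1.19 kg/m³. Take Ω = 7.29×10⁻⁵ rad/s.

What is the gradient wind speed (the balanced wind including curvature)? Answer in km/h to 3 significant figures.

56.5 km/h

Coriolis parameter at 15°N:
f = 2Ω sin φ = 2 × 7.29×10⁻⁵ × sin 15° = 3.77×10⁻⁵ s⁻¹
Pressure gradient: |∂P/∂n| = 400 Pa / 442000 m = 9.05×10⁻⁴ Pa/m
Geostrophic speed: V_g = |∂P/∂n|/(fρ) = 9.05×10⁻⁴/(3.77×10⁻⁵ × 1.19) = 20.2 m/s
Around a low, centrifugal force acts outward with Coriolis, so pressure-gradient force balances both:
(1/ρ)|∂P/∂n| = fV + V²/R  →  V² + fR·V − fR·V_g = 0
With fR = 3.77×10⁻⁵ × 1461×10³ m = 55.1 m/s:
V = [−fR + √((fR)² + 4 fR V_g)]/2 = [−55.1 + √(55.1² + 4×55.1×20.2)]/2 = 15.7 m/s
Subgeostrophic (V < V_g = 20.2 m/s), as expected around a low.
Converting: 15.7 m/s × 3.6 = 56.5 km/h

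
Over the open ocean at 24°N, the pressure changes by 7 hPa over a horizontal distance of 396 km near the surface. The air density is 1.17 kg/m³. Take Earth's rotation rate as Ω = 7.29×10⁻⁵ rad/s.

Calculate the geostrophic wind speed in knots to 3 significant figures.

49.5 knots

Coriolis parameter at 24°N:
f = 2Ω sin φ = 2 × 7.29×10⁻⁵ × sin 24° = 5.93×10⁻⁵ s⁻¹
Pressure gradient: |∂P/∂n| = 700 Pa / 396000 m = 1.77×10⁻³ Pa/m
Geostrophic balance (pressure-gradient force = Coriolis force):
V_g = (1/(fρ)) |∂P/∂n| = 1.77×10⁻³ / (5.93×10⁻⁵ × 1.17) = 25.5 m/s
Converting: 25.5 m/s × 1.944 = 49.5 knots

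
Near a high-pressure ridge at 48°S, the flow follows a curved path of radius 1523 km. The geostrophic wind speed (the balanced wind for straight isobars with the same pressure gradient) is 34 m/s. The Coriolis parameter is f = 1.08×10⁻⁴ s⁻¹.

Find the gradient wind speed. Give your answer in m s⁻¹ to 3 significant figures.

Around a high, pressure-gradient force acts outward with centrifugal, so Coriolis balances both:
fV = (1/ρ)|∂P/∂n| + V²/R  →  V² − fR·V + fR·V_g = 0
With fR = 1.08×10⁻⁴ × 1523×10³ m = 164 m/s:
V = [fR − √((fR)² − 4 fR V_g)]/2 = [164 − √(164² − 4×164×34)]/2 = 48 m/s
Supergeostrophic (V > V_g = 34 m/s), as expected around a high.

48.0 m s⁻¹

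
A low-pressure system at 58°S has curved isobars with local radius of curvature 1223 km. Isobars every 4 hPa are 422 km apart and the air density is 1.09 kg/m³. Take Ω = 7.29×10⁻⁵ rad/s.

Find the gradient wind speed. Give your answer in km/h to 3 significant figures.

Coriolis parameter at 58°S:
f = 2Ω sin φ = 2 × 7.29×10⁻⁵ × sin 58° = 1.24×10⁻⁴ s⁻¹
Pressure gradient: |∂P/∂n| = 400 Pa / 422000 m = 9.48×10⁻⁴ Pa/m
Geostrophic speed: V_g = |∂P/∂n|/(fρ) = 9.48×10⁻⁴/(1.24×10⁻⁴ × 1.09) = 7.03 m/s
Around a low, centrifugal force acts outward with Coriolis, so pressure-gradient force balances both:
(1/ρ)|∂P/∂n| = fV + V²/R  →  V² + fR·V − fR·V_g = 0
With fR = 1.24×10⁻⁴ × 1223×10³ m = 151 m/s:
V = [−fR + √((fR)² + 4 fR V_g)]/2 = [−151 + √(151² + 4×151×7.03)]/2 = 6.73 m/s
Subgeostrophic (V < V_g = 7.03 m/s), as expected around a low.
Converting: 6.73 m/s × 3.6 = 24.2 km/h

24.2 km/h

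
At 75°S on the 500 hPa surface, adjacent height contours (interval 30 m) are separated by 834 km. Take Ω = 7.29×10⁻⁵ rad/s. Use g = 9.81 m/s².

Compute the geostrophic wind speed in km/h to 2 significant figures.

9.0 km/h

Coriolis parameter at 75°S:
f = 2Ω sin φ = 2 × 7.29×10⁻⁵ × sin 75° = 1.41×10⁻⁴ s⁻¹
Height gradient: |∂Z/∂n| = 30 m / 834000 m = 3.60×10⁻⁵
On a pressure surface, geostrophic balance gives V_g = (g/f)|∂Z/∂n|:
V_g = 9.81 × 3.60×10⁻⁵ / 1.41×10⁻⁴ = 2.51 m/s
Converting: 2.51 m/s × 3.6 = 9.0 km/h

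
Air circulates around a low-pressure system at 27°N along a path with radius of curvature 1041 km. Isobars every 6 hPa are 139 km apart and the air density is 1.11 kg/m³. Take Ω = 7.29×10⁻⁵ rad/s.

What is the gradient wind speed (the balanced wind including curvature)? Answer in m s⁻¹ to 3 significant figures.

Coriolis parameter at 27°N:
f = 2Ω sin φ = 2 × 7.29×10⁻⁵ × sin 27° = 6.62×10⁻⁵ s⁻¹
Pressure gradient: |∂P/∂n| = 600 Pa / 139000 m = 4.32×10⁻³ Pa/m
Geostrophic speed: V_g = |∂P/∂n|/(fρ) = 4.32×10⁻³/(6.62×10⁻⁵ × 1.11) = 58.8 m/s
Around a low, centrifugal force acts outward with Coriolis, so pressure-gradient force balances both:
(1/ρ)|∂P/∂n| = fV + V²/R  →  V² + fR·V − fR·V_g = 0
With fR = 6.62×10⁻⁵ × 1041×10³ m = 68.9 m/s:
V = [−fR + √((fR)² + 4 fR V_g)]/2 = [−68.9 + √(68.9² + 4×68.9×58.8)]/2 = 37.9 m/s
Subgeostrophic (V < V_g = 58.8 m/s), as expected around a low.

37.9 m s⁻¹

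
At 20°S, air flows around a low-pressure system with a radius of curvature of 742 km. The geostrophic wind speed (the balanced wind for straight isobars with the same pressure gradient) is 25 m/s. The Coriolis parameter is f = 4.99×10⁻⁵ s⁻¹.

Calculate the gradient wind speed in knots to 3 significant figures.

Around a low, centrifugal force acts outward with Coriolis, so pressure-gradient force balances both:
(1/ρ)|∂P/∂n| = fV + V²/R  →  V² + fR·V − fR·V_g = 0
With fR = 4.99×10⁻⁵ × 742×10³ m = 37.0 m/s:
V = [−fR + √((fR)² + 4 fR V_g)]/2 = [−37.0 + √(37.0² + 4×37.0×25)]/2 = 17.1 m/s
Subgeostrophic (V < V_g = 25 m/s), as expected around a low.
Converting: 17.1 m/s × 1.944 = 33.2 knots

33.2 knots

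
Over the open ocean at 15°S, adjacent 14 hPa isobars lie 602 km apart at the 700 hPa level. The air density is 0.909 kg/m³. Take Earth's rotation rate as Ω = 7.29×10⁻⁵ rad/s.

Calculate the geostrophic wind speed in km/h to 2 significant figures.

240 km/h

Coriolis parameter at 15°S:
f = 2Ω sin φ = 2 × 7.29×10⁻⁵ × sin 15° = 3.77×10⁻⁵ s⁻¹
Pressure gradient: |∂P/∂n| = 1400 Pa / 602000 m = 2.33×10⁻³ Pa/m
Geostrophic balance (pressure-gradient force = Coriolis force):
V_g = (1/(fρ)) |∂P/∂n| = 2.33×10⁻³ / (3.77×10⁻⁵ × 0.909) = 67.8 m/s
Converting: 67.8 m/s × 3.6 = 240 km/h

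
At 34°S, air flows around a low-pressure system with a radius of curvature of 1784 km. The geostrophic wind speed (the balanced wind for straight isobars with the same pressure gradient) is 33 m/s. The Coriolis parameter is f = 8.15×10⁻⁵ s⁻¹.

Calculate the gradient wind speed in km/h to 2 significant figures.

100 km/h

Around a low, centrifugal force acts outward with Coriolis, so pressure-gradient force balances both:
(1/ρ)|∂P/∂n| = fV + V²/R  →  V² + fR·V − fR·V_g = 0
With fR = 8.15×10⁻⁵ × 1784×10³ m = 145 m/s:
V = [−fR + √((fR)² + 4 fR V_g)]/2 = [−145 + √(145² + 4×145×33)]/2 = 27.7 m/s
Subgeostrophic (V < V_g = 33 m/s), as expected around a low.
Converting: 27.7 m/s × 3.6 = 100 km/h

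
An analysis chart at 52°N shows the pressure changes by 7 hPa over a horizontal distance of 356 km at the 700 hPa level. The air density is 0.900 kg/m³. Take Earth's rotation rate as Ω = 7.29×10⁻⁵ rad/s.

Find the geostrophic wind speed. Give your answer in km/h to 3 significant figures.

68.5 km/h

Coriolis parameter at 52°N:
f = 2Ω sin φ = 2 × 7.29×10⁻⁵ × sin 52° = 1.15×10⁻⁴ s⁻¹
Pressure gradient: |∂P/∂n| = 700 Pa / 356000 m = 1.97×10⁻³ Pa/m
Geostrophic balance (pressure-gradient force = Coriolis force):
V_g = (1/(fρ)) |∂P/∂n| = 1.97×10⁻³ / (1.15×10⁻⁴ × 0.900) = 19.0 m/s
Converting: 19.0 m/s × 3.6 = 68.5 km/h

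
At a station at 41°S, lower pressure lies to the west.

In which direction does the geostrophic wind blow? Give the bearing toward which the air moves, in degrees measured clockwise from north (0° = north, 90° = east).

180°

The pressure-gradient force points toward the west (bearing 270°).
Geostrophic balance: in the Southern Hemisphere the Coriolis force deflects motion to the left, so the geostrophic wind blows 90° to the left of the pressure-gradient force (low pressure on the right).
Rotating 270° by 90° counterclockwise gives 180° — the wind blows toward the south.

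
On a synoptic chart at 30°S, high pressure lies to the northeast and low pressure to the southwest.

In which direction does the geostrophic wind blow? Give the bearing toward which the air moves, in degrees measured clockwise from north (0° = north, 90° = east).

135°

The pressure-gradient force points toward the southwest (bearing 225°).
Geostrophic balance: in the Southern Hemisphere the Coriolis force deflects motion to the left, so the geostrophic wind blows 90° to the left of the pressure-gradient force (low pressure on the right).
Rotating 225° by 90° counterclockwise gives 135° — the wind blows toward the southeast.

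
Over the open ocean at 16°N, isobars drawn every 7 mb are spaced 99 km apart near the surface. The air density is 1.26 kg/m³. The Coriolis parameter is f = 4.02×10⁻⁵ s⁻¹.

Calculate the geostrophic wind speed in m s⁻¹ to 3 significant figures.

140 m s⁻¹

Pressure gradient: |∂P/∂n| = 700 Pa / 99000 m = 7.07×10⁻³ Pa/m
Geostrophic balance (pressure-gradient force = Coriolis force):
V_g = (1/(fρ)) |∂P/∂n| = 7.07×10⁻³ / (4.02×10⁻⁵ × 1.26) = 140 m/s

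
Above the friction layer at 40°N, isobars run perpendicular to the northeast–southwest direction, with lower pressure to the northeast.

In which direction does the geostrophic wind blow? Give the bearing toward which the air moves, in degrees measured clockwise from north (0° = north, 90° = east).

135°

The pressure-gradient force points toward the northeast (bearing 045°).
Geostrophic balance: in the Northern Hemisphere the Coriolis force deflects motion to the right, so the geostrophic wind blows 90° to the right of the pressure-gradient force (low pressure on the left).
Rotating 045° by 90° clockwise gives 135° — the wind blows toward the southeast.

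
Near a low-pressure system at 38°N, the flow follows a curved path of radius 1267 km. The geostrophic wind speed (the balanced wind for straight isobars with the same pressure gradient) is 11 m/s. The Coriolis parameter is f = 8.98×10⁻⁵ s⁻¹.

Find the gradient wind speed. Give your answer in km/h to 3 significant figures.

Around a low, centrifugal force acts outward with Coriolis, so pressure-gradient force balances both:
(1/ρ)|∂P/∂n| = fV + V²/R  →  V² + fR·V − fR·V_g = 0
With fR = 8.98×10⁻⁵ × 1267×10³ m = 114 m/s:
V = [−fR + √((fR)² + 4 fR V_g)]/2 = [−114 + √(114² + 4×114×11)]/2 = 10.1 m/s
Subgeostrophic (V < V_g = 11 m/s), as expected around a low.
Converting: 10.1 m/s × 3.6 = 36.4 km/h

36.4 km/h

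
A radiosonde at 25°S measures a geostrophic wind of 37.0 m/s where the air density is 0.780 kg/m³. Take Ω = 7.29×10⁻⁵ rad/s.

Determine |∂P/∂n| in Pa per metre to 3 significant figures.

Coriolis parameter at 25°S:
f = 2Ω sin φ = 2 × 7.29×10⁻⁵ × sin 25° = 6.16×10⁻⁵ s⁻¹
Geostrophic balance rearranged: |∂P/∂n| = f ρ V_g
|∂P/∂n| = 6.16×10⁻⁵ × 0.780 × 37.0 = 1.78×10⁻³ Pa/m

1.78×10⁻³ Pa/m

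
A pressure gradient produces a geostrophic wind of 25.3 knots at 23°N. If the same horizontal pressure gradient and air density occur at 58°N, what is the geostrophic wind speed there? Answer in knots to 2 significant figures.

With the same pressure gradient and density, V_g ∝ 1/f ∝ 1/sin φ.
V₂ = V₁ · sin φ₁ / sin φ₂ = 25.3 × sin 23° / sin 58°
V₂ = 25.3 × 0.3907/0.8480 = 12 knots

12 knots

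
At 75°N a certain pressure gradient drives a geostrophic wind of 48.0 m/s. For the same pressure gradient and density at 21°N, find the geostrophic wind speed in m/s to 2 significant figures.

130 m/s

With the same pressure gradient and density, V_g ∝ 1/f ∝ 1/sin φ.
V₂ = V₁ · sin φ₁ / sin φ₂ = 48.0 × sin 75° / sin 21°
V₂ = 48.0 × 0.9659/0.3584 = 130 m/s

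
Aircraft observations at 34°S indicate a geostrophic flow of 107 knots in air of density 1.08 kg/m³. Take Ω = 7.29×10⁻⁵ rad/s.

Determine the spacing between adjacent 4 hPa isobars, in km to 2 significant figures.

83 km

Coriolis parameter at 34°S:
f = 2Ω sin φ = 2 × 7.29×10⁻⁵ × sin 34° = 8.15×10⁻⁵ s⁻¹
Wind speed in SI: 107 knots = 55.0 m/s
Geostrophic balance rearranged: |∂P/∂n| = f ρ V_g
|∂P/∂n| = 8.15×10⁻⁵ × 1.08 × 55.0 = 4.85×10⁻³ Pa/m
Isobar spacing: Δn = ΔP/|∂P/∂n| = 400 Pa / 4.85×10⁻³ Pa/m = 82527 m ≈ 83 km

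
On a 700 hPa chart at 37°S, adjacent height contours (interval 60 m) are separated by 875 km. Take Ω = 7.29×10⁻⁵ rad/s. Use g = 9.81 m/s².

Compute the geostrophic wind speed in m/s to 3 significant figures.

7.67 m/s

Coriolis parameter at 37°S:
f = 2Ω sin φ = 2 × 7.29×10⁻⁵ × sin 37° = 8.77×10⁻⁵ s⁻¹
Height gradient: |∂Z/∂n| = 60 m / 875000 m = 6.86×10⁻⁵
On a pressure surface, geostrophic balance gives V_g = (g/f)|∂Z/∂n|:
V_g = 9.81 × 6.86×10⁻⁵ / 8.77×10⁻⁵ = 7.67 m/s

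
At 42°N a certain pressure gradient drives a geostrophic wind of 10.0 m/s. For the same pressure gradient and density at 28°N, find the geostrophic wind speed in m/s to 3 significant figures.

14.3 m/s

With the same pressure gradient and density, V_g ∝ 1/f ∝ 1/sin φ.
V₂ = V₁ · sin φ₁ / sin φ₂ = 10.0 × sin 42° / sin 28°
V₂ = 10.0 × 0.6691/0.4695 = 14.3 m/s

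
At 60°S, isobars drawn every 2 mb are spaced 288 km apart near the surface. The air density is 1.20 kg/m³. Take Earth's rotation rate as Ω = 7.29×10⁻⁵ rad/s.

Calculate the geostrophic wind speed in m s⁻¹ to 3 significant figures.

4.58 m s⁻¹

Coriolis parameter at 60°S:
f = 2Ω sin φ = 2 × 7.29×10⁻⁵ × sin 60° = 1.26×10⁻⁴ s⁻¹
Pressure gradient: |∂P/∂n| = 200 Pa / 288000 m = 6.94×10⁻⁴ Pa/m
Geostrophic balance (pressure-gradient force = Coriolis force):
V_g = (1/(fρ)) |∂P/∂n| = 6.94×10⁻⁴ / (1.26×10⁻⁴ × 1.20) = 4.58 m/s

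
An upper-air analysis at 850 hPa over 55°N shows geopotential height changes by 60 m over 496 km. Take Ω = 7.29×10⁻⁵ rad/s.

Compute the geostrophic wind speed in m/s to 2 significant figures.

9.9 m/s

Coriolis parameter at 55°N:
f = 2Ω sin φ = 2 × 7.29×10⁻⁵ × sin 55° = 1.19×10⁻⁴ s⁻¹
Height gradient: |∂Z/∂n| = 60 m / 496000 m = 1.21×10⁻⁴
On a pressure surface, geostrophic balance gives V_g = (g/f)|∂Z/∂n|:
V_g = 9.81 × 1.21×10⁻⁴ / 1.19×10⁻⁴ = 9.94 m/s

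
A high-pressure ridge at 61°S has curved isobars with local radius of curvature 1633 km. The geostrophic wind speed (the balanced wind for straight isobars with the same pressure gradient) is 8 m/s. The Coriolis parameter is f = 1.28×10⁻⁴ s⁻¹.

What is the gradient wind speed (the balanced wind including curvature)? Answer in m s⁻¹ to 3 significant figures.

Around a high, pressure-gradient force acts outward with centrifugal, so Coriolis balances both:
fV = (1/ρ)|∂P/∂n| + V²/R  →  V² − fR·V + fR·V_g = 0
With fR = 1.28×10⁻⁴ × 1633×10³ m = 209 m/s:
V = [fR − √((fR)² − 4 fR V_g)]/2 = [209 − √(209² − 4×209×8)]/2 = 8.33 m/s
Supergeostrophic (V > V_g = 8 m/s), as expected around a high.

8.33 m s⁻¹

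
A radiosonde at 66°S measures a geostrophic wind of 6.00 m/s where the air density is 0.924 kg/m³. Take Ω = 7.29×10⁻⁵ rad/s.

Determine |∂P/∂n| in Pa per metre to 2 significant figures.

Coriolis parameter at 66°S:
f = 2Ω sin φ = 2 × 7.29×10⁻⁵ × sin 66° = 1.33×10⁻⁴ s⁻¹
Geostrophic balance rearranged: |∂P/∂n| = f ρ V_g
|∂P/∂n| = 1.33×10⁻⁴ × 0.924 × 6.00 = 7.38×10⁻⁴ Pa/m

7.4×10⁻⁴ Pa/m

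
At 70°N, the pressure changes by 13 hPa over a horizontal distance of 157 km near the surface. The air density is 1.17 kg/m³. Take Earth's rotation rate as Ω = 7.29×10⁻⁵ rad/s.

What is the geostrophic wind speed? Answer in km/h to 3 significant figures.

186 km/h

Coriolis parameter at 70°N:
f = 2Ω sin φ = 2 × 7.29×10⁻⁵ × sin 70° = 1.37×10⁻⁴ s⁻¹
Pressure gradient: |∂P/∂n| = 1300 Pa / 157000 m = 8.28×10⁻³ Pa/m
Geostrophic balance (pressure-gradient force = Coriolis force):
V_g = (1/(fρ)) |∂P/∂n| = 8.28×10⁻³ / (1.37×10⁻⁴ × 1.17) = 51.7 m/s
Converting: 51.7 m/s × 3.6 = 186 km/h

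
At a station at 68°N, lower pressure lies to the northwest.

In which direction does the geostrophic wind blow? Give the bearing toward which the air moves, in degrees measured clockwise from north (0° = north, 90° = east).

The pressure-gradient force points toward the northwest (bearing 315°).
Geostrophic balance: in the Northern Hemisphere the Coriolis force deflects motion to the right, so the geostrophic wind blows 90° to the right of the pressure-gradient force (low pressure on the left).
Rotating 315° by 90° clockwise gives 045° — the wind blows toward the northeast.

045°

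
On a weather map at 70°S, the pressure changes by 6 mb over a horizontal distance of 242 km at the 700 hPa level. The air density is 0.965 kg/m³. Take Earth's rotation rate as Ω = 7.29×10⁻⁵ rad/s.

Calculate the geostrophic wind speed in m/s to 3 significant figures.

Coriolis parameter at 70°S:
f = 2Ω sin φ = 2 × 7.29×10⁻⁵ × sin 70° = 1.37×10⁻⁴ s⁻¹
Pressure gradient: |∂P/∂n| = 600 Pa / 242000 m = 2.48×10⁻³ Pa/m
Geostrophic balance (pressure-gradient force = Coriolis force):
V_g = (1/(fρ)) |∂P/∂n| = 2.48×10⁻³ / (1.37×10⁻⁴ × 0.965) = 18.8 m/s

18.8 m/s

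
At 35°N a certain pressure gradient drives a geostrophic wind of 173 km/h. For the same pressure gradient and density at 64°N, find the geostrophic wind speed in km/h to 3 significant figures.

110 km/h

With the same pressure gradient and density, V_g ∝ 1/f ∝ 1/sin φ.
V₂ = V₁ · sin φ₁ / sin φ₂ = 173 × sin 35° / sin 64°
V₂ = 173 × 0.5736/0.8988 = 110 km/h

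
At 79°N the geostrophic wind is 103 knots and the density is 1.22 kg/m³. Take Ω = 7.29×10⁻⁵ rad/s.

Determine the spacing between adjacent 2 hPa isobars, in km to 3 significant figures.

Coriolis parameter at 79°N:
f = 2Ω sin φ = 2 × 7.29×10⁻⁵ × sin 79° = 1.43×10⁻⁴ s⁻¹
Wind speed in SI: 103 knots = 53.0 m/s
Geostrophic balance rearranged: |∂P/∂n| = f ρ V_g
|∂P/∂n| = 1.43×10⁻⁴ × 1.22 × 53.0 = 9.25×10⁻³ Pa/m
Isobar spacing: Δn = ΔP/|∂P/∂n| = 200 Pa / 9.25×10⁻³ Pa/m = 21617 m ≈ 21.6 km

21.6 km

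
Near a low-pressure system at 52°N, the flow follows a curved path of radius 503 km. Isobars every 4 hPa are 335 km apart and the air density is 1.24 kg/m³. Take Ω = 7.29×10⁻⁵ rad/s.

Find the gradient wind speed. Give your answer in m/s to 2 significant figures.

Coriolis parameter at 52°N:
f = 2Ω sin φ = 2 × 7.29×10⁻⁵ × sin 52° = 1.15×10⁻⁴ s⁻¹
Pressure gradient: |∂P/∂n| = 400 Pa / 335000 m = 1.19×10⁻³ Pa/m
Geostrophic speed: V_g = |∂P/∂n|/(fρ) = 1.19×10⁻³/(1.15×10⁻⁴ × 1.24) = 8.38 m/s
Around a low, centrifugal force acts outward with Coriolis, so pressure-gradient force balances both:
(1/ρ)|∂P/∂n| = fV + V²/R  →  V² + fR·V − fR·V_g = 0
With fR = 1.15×10⁻⁴ × 503×10³ m = 57.8 m/s:
V = [−fR + √((fR)² + 4 fR V_g)]/2 = [−57.8 + √(57.8² + 4×57.8×8.38)]/2 = 7.43 m/s
Subgeostrophic (V < V_g = 8.38 m/s), as expected around a low.

7.4 m/s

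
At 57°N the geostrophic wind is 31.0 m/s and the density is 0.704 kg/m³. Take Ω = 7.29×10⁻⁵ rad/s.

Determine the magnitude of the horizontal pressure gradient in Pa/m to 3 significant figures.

Coriolis parameter at 57°N:
f = 2Ω sin φ = 2 × 7.29×10⁻⁵ × sin 57° = 1.22×10⁻⁴ s⁻¹
Geostrophic balance rearranged: |∂P/∂n| = f ρ V_g
|∂P/∂n| = 1.22×10⁻⁴ × 0.704 × 31.0 = 2.67×10⁻³ Pa/m

2.67×10⁻³ Pa/m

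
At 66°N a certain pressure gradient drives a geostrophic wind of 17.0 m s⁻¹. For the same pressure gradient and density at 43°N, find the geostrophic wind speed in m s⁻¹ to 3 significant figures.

With the same pressure gradient and density, V_g ∝ 1/f ∝ 1/sin φ.
V₂ = V₁ · sin φ₁ / sin φ₂ = 17.0 × sin 66° / sin 43°
V₂ = 17.0 × 0.9135/0.6820 = 22.8 m s⁻¹

22.8 m s⁻¹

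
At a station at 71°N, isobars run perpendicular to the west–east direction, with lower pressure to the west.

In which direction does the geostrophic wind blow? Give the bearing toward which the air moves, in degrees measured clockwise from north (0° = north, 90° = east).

000°

The pressure-gradient force points toward the west (bearing 270°).
Geostrophic balance: in the Northern Hemisphere the Coriolis force deflects motion to the right, so the geostrophic wind blows 90° to the right of the pressure-gradient force (low pressure on the left).
Rotating 270° by 90° clockwise gives 000° — the wind blows toward the north.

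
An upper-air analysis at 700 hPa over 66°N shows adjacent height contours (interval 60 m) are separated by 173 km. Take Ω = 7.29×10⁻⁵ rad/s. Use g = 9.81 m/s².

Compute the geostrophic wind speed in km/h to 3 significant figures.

92.0 km/h

Coriolis parameter at 66°N:
f = 2Ω sin φ = 2 × 7.29×10⁻⁵ × sin 66° = 1.33×10⁻⁴ s⁻¹
Height gradient: |∂Z/∂n| = 60 m / 173000 m = 3.47×10⁻⁴
On a pressure surface, geostrophic balance gives V_g = (g/f)|∂Z/∂n|:
V_g = 9.81 × 3.47×10⁻⁴ / 1.33×10⁻⁴ = 25.5 m/s
Converting: 25.5 m/s × 3.6 = 92.0 km/h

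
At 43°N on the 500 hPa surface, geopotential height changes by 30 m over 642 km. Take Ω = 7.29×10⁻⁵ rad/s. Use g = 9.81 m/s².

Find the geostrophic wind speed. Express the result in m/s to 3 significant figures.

4.61 m/s

Coriolis parameter at 43°N:
f = 2Ω sin φ = 2 × 7.29×10⁻⁵ × sin 43° = 9.94×10⁻⁵ s⁻¹
Height gradient: |∂Z/∂n| = 30 m / 642000 m = 4.67×10⁻⁵
On a pressure surface, geostrophic balance gives V_g = (g/f)|∂Z/∂n|:
V_g = 9.81 × 4.67×10⁻⁵ / 9.94×10⁻⁵ = 4.61 m/s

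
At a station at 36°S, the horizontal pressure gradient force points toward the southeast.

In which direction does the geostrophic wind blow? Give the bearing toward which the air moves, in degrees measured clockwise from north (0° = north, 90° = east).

The pressure-gradient force points toward the southeast (bearing 135°).
Geostrophic balance: in the Southern Hemisphere the Coriolis force deflects motion to the left, so the geostrophic wind blows 90° to the left of the pressure-gradient force (low pressure on the right).
Rotating 135° by 90° counterclockwise gives 045° — the wind blows toward the northeast.

045°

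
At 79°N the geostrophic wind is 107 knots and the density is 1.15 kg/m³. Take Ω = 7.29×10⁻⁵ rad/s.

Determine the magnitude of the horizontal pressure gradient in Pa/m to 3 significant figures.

9.06×10⁻³ Pa/m

Coriolis parameter at 79°N:
f = 2Ω sin φ = 2 × 7.29×10⁻⁵ × sin 79° = 1.43×10⁻⁴ s⁻¹
Wind speed in SI: 107 knots = 55.0 m/s
Geostrophic balance rearranged: |∂P/∂n| = f ρ V_g
|∂P/∂n| = 1.43×10⁻⁴ × 1.15 × 55.0 = 9.06×10⁻³ Pa/m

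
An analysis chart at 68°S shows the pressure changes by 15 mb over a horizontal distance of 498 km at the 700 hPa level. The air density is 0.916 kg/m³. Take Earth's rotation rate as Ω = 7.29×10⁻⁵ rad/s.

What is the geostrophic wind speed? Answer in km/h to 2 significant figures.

Coriolis parameter at 68°S:
f = 2Ω sin φ = 2 × 7.29×10⁻⁵ × sin 68° = 1.35×10⁻⁴ s⁻¹
Pressure gradient: |∂P/∂n| = 1500 Pa / 498000 m = 3.01×10⁻³ Pa/m
Geostrophic balance (pressure-gradient force = Coriolis force):
V_g = (1/(fρ)) |∂P/∂n| = 3.01×10⁻³ / (1.35×10⁻⁴ × 0.916) = 24.3 m/s
Converting: 24.3 m/s × 3.6 = 88 km/h

88 km/h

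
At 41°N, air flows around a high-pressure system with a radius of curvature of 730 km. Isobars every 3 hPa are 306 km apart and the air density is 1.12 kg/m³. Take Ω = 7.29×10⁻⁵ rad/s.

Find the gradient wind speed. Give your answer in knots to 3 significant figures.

21.1 knots

Coriolis parameter at 41°N:
f = 2Ω sin φ = 2 × 7.29×10⁻⁵ × sin 41° = 9.57×10⁻⁵ s⁻¹
Pressure gradient: |∂P/∂n| = 300 Pa / 306000 m = 9.80×10⁻⁴ Pa/m
Geostrophic speed: V_g = |∂P/∂n|/(fρ) = 9.80×10⁻⁴/(9.57×10⁻⁵ × 1.12) = 9.15 m/s
Around a high, pressure-gradient force acts outward with centrifugal, so Coriolis balances both:
fV = (1/ρ)|∂P/∂n| + V²/R  →  V² − fR·V + fR·V_g = 0
With fR = 9.57×10⁻⁵ × 730×10³ m = 69.8 m/s:
V = [fR − √((fR)² − 4 fR V_g)]/2 = [69.8 − √(69.8² − 4×69.8×9.15)]/2 = 10.8 m/s
Supergeostrophic (V > V_g = 9.15 m/s), as expected around a high.
Converting: 10.8 m/s × 1.944 = 21.1 knots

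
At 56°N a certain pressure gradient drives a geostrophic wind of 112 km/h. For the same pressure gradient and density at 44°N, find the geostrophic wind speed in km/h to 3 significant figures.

With the same pressure gradient and density, V_g ∝ 1/f ∝ 1/sin φ.
V₂ = V₁ · sin φ₁ / sin φ₂ = 112 × sin 56° / sin 44°
V₂ = 112 × 0.8290/0.6947 = 134 km/h

134 km/h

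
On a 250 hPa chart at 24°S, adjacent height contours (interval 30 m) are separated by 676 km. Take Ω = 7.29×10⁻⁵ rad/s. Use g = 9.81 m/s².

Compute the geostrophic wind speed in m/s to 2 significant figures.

Coriolis parameter at 24°S:
f = 2Ω sin φ = 2 × 7.29×10⁻⁵ × sin 24° = 5.93×10⁻⁵ s⁻¹
Height gradient: |∂Z/∂n| = 30 m / 676000 m = 4.44×10⁻⁵
On a pressure surface, geostrophic balance gives V_g = (g/f)|∂Z/∂n|:
V_g = 9.81 × 4.44×10⁻⁵ / 5.93×10⁻⁵ = 7.34 m/s

7.3 m/s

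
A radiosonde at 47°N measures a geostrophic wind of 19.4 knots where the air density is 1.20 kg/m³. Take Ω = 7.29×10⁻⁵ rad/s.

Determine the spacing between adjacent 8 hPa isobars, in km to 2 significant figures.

630 km

Coriolis parameter at 47°N:
f = 2Ω sin φ = 2 × 7.29×10⁻⁵ × sin 47° = 1.07×10⁻⁴ s⁻¹
Wind speed in SI: 19.4 knots = 9.98 m/s
Geostrophic balance rearranged: |∂P/∂n| = f ρ V_g
|∂P/∂n| = 1.07×10⁻⁴ × 1.20 × 9.98 = 1.28×10⁻³ Pa/m
Isobar spacing: Δn = ΔP/|∂P/∂n| = 800 Pa / 1.28×10⁻³ Pa/m = 626446 m ≈ 630 km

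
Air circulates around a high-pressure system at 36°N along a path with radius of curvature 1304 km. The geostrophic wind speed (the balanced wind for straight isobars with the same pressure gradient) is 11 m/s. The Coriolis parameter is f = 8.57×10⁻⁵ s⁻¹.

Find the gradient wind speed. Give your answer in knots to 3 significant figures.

24.0 knots

Around a high, pressure-gradient force acts outward with centrifugal, so Coriolis balances both:
fV = (1/ρ)|∂P/∂n| + V²/R  →  V² − fR·V + fR·V_g = 0
With fR = 8.57×10⁻⁵ × 1304×10³ m = 112 m/s:
V = [fR − √((fR)² − 4 fR V_g)]/2 = [112 − √(112² − 4×112×11)]/2 = 12.4 m/s
Supergeostrophic (V > V_g = 11 m/s), as expected around a high.
Converting: 12.4 m/s × 1.944 = 24.0 knots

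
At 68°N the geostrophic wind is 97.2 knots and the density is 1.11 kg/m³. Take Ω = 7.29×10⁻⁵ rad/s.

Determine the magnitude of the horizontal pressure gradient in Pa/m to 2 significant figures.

Coriolis parameter at 68°N:
f = 2Ω sin φ = 2 × 7.29×10⁻⁵ × sin 68° = 1.35×10⁻⁴ s⁻¹
Wind speed in SI: 97.2 knots = 50.0 m/s
Geostrophic balance rearranged: |∂P/∂n| = f ρ V_g
|∂P/∂n| = 1.35×10⁻⁴ × 1.11 × 50.0 = 7.50×10⁻³ Pa/m

7.5×10⁻³ Pa/m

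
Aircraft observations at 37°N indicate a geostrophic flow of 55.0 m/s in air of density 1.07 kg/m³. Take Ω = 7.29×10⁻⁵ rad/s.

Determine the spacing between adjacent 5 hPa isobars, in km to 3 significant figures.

Coriolis parameter at 37°N:
f = 2Ω sin φ = 2 × 7.29×10⁻⁵ × sin 37° = 8.77×10⁻⁵ s⁻¹
Geostrophic balance rearranged: |∂P/∂n| = f ρ V_g
|∂P/∂n| = 8.77×10⁻⁵ × 1.07 × 55.0 = 5.16×10⁻³ Pa/m
Isobar spacing: Δn = ΔP/|∂P/∂n| = 500 Pa / 5.16×10⁻³ Pa/m = 96828 m ≈ 96.8 km

96.8 km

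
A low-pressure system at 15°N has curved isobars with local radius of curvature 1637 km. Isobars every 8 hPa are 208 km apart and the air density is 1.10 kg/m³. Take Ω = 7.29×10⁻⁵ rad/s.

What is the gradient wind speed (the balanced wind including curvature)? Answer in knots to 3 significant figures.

98.8 knots

Coriolis parameter at 15°N:
f = 2Ω sin φ = 2 × 7.29×10⁻⁵ × sin 15° = 3.77×10⁻⁵ s⁻¹
Pressure gradient: |∂P/∂n| = 800 Pa / 208000 m = 3.85×10⁻³ Pa/m
Geostrophic speed: V_g = |∂P/∂n|/(fρ) = 3.85×10⁻³/(3.77×10⁻⁵ × 1.10) = 92.7 m/s
Around a low, centrifugal force acts outward with Coriolis, so pressure-gradient force balances both:
(1/ρ)|∂P/∂n| = fV + V²/R  →  V² + fR·V − fR·V_g = 0
With fR = 3.77×10⁻⁵ × 1637×10³ m = 61.8 m/s:
V = [−fR + √((fR)² + 4 fR V_g)]/2 = [−61.8 + √(61.8² + 4×61.8×92.7)]/2 = 50.8 m/s
Subgeostrophic (V < V_g = 92.7 m/s), as expected around a low.
Converting: 50.8 m/s × 1.944 = 98.8 knots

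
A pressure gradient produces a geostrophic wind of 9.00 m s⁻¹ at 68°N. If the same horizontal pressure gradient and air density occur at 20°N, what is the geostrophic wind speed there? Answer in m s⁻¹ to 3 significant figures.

24.4 m s⁻¹

With the same pressure gradient and density, V_g ∝ 1/f ∝ 1/sin φ.
V₂ = V₁ · sin φ₁ / sin φ₂ = 9.00 × sin 68° / sin 20°
V₂ = 9.00 × 0.9272/0.3420 = 24.4 m s⁻¹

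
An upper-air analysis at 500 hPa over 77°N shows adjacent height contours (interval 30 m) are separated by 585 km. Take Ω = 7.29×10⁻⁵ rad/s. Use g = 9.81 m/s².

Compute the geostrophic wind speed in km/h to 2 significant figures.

13 km/h

Coriolis parameter at 77°N:
f = 2Ω sin φ = 2 × 7.29×10⁻⁵ × sin 77° = 1.42×10⁻⁴ s⁻¹
Height gradient: |∂Z/∂n| = 30 m / 585000 m = 5.13×10⁻⁵
On a pressure surface, geostrophic balance gives V_g = (g/f)|∂Z/∂n|:
V_g = 9.81 × 5.13×10⁻⁵ / 1.42×10⁻⁴ = 3.54 m/s
Converting: 3.54 m/s × 3.6 = 13 km/h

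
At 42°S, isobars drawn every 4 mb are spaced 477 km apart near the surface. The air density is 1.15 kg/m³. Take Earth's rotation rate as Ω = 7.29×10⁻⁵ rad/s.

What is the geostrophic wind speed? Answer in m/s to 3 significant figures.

Coriolis parameter at 42°S:
f = 2Ω sin φ = 2 × 7.29×10⁻⁵ × sin 42° = 9.76×10⁻⁵ s⁻¹
Pressure gradient: |∂P/∂n| = 400 Pa / 477000 m = 8.39×10⁻⁴ Pa/m
Geostrophic balance (pressure-gradient force = Coriolis force):
V_g = (1/(fρ)) |∂P/∂n| = 8.39×10⁻⁴ / (9.76×10⁻⁵ × 1.15) = 7.47 m/s

7.47 m/s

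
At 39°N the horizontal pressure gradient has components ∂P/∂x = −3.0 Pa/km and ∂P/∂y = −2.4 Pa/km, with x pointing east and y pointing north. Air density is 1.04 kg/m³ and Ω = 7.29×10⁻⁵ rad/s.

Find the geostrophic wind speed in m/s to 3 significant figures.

Coriolis parameter at 39°N:
f = 2Ω sin φ = 2 × 7.29×10⁻⁵ × sin 39° = 9.18×10⁻⁵ s⁻¹
Component geostrophic relations (x east, y north):
u_g = −(1/(fρ)) ∂P/∂y,  v_g = (1/(fρ)) ∂P/∂x
u_g = −(−2.4×10⁻³)/(9.18×10⁻⁵ × 1.04) = 25.2 m/s;  v_g = (−3.0×10⁻³)/(9.18×10⁻⁵ × 1.04) = −31.4 m/s
|V_g| = √(u_g² + v_g²) = 40.3 m/s

40.3 m/s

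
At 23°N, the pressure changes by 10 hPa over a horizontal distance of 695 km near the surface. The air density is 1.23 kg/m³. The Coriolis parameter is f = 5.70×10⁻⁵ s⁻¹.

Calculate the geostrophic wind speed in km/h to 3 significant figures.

73.9 km/h

Pressure gradient: |∂P/∂n| = 1000 Pa / 695000 m = 1.44×10⁻³ Pa/m
Geostrophic balance (pressure-gradient force = Coriolis force):
V_g = (1/(fρ)) |∂P/∂n| = 1.44×10⁻³ / (5.70×10⁻⁵ × 1.23) = 20.5 m/s
Converting: 20.5 m/s × 3.6 = 73.9 km/h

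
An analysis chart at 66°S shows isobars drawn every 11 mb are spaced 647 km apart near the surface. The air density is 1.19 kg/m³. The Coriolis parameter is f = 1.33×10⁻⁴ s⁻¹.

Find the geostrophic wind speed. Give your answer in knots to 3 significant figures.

Pressure gradient: |∂P/∂n| = 1100 Pa / 647000 m = 1.70×10⁻³ Pa/m
Geostrophic balance (pressure-gradient force = Coriolis force):
V_g = (1/(fρ)) |∂P/∂n| = 1.70×10⁻³ / (1.33×10⁻⁴ × 1.19) = 10.7 m/s
Converting: 10.7 m/s × 1.944 = 20.9 knots

20.9 knots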